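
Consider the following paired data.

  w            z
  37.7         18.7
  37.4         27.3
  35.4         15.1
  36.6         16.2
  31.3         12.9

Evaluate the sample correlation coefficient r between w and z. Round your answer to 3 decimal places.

n = 5, Σw = 178.4, Σz = 90.2, Σw² = 6392.46, Σz² = 1751.84, Σwz = 3257.24
nΣwz − ΣwΣz = 16286.2 − 16091.68 = 194.52
nΣw² − (Σw)² = 31962.3 − 31826.56 = 135.74; nΣz² − (Σz)² = 8759.2 − 8136.04 = 623.16
r = 194.52 / √(135.74 × 623.16) = 194.52 / 290.8397 ≈ 0.669

0.669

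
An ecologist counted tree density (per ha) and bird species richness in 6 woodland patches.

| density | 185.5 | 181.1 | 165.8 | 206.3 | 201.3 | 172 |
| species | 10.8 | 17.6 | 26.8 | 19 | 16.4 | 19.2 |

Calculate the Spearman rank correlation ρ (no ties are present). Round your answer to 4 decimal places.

Rank density: 4, 3, 1, 6, 5, 2
Rank species: 1, 3, 6, 4, 2, 5
d = rank(density) − rank(species): 3, 0, -5, 2, 3, -3; Σd² = 56
ρ = 1 − 6Σd² / [n(n²−1)] = 1 − 6×56 / (6×35) = 1 − 336/210 ≈ -0.6000

-0.6000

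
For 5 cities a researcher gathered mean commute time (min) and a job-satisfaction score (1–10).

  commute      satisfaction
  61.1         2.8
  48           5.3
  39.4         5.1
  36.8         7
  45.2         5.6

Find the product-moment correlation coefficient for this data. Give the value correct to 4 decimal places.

n = 5, Σx = 230.5, Σy = 25.8, Σx² = 10986.85, Σy² = 142.3, Σxy = 1137.14
nΣxy − ΣxΣy = 5685.7 − 5946.9 = -261.2
nΣx² − (Σx)² = 54934.25 − 53130.25 = 1804; nΣy² − (Σy)² = 711.5 − 665.64 = 45.86
r = -261.2 / √(1804 × 45.86) = -261.2 / 287.6307 ≈ -0.9081

-0.9081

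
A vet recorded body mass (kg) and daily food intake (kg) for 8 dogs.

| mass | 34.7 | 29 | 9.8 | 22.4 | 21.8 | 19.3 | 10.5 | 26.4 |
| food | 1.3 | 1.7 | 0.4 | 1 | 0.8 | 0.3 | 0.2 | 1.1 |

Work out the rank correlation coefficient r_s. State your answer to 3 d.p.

0.905

Rank mass: 8, 7, 1, 5, 4, 3, 2, 6
Rank food: 7, 8, 3, 5, 4, 2, 1, 6
d = rank(mass) − rank(food): 1, -1, -2, 0, 0, 1, 1, 0; Σd² = 8
ρ = 1 − 6Σd² / [n(n²−1)] = 1 − 6×8 / (8×63) = 1 − 48/504 ≈ 0.905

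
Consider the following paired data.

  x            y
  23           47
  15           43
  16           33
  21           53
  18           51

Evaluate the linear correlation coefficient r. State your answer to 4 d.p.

n = 5, Σx = 93, Σy = 227, Σx² = 1775, Σy² = 10557, Σxy = 4285
nΣxy − ΣxΣy = 21425 − 21111 = 314
nΣx² − (Σx)² = 8875 − 8649 = 226; nΣy² − (Σy)² = 52785 − 51529 = 1256
r = 314 / √(226 × 1256) = 314 / 532.7814 ≈ 0.5894

0.5894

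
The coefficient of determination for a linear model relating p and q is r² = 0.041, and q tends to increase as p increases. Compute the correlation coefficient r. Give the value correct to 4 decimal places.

0.2025

|r| = √0.041 = 0.2025
The association is positive, so r = 0.2025.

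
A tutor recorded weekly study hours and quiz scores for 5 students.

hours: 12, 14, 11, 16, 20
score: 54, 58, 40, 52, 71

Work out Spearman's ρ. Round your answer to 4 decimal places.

Rank hours: 2, 3, 1, 4, 5
Rank score: 3, 4, 1, 2, 5
d = rank(hours) − rank(score): -1, -1, 0, 2, 0; Σd² = 6
ρ = 1 − 6Σd² / [n(n²−1)] = 1 − 6×6 / (5×24) = 1 − 36/120 ≈ 0.7000

0.7000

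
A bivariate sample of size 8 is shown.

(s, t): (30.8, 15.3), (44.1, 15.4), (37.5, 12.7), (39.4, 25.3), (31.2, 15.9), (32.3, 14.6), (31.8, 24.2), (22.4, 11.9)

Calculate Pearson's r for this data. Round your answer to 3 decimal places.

0.299

n = 8, Σs = 269.5, Σt = 135.3, Σs² = 9381.79, Σt² = 2465.85, Σst = 4627.23
nΣst − ΣsΣt = 37017.84 − 36463.35 = 554.49
nΣs² − (Σs)² = 75054.32 − 72630.25 = 2424.07; nΣt² − (Σt)² = 19726.8 − 18306.09 = 1420.71
r = 554.49 / √(2424.07 × 1420.71) = 554.49 / 1855.7749 ≈ 0.299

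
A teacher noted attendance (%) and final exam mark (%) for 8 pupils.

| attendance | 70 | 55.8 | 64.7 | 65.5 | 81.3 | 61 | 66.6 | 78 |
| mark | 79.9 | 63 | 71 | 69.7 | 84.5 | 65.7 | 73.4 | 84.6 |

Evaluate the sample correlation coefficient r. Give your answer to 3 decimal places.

n = 8, Σx = 542.9, Σy = 591.8, Σx² = 37340.23, Σy² = 44253.56, Σxy = 40632.24
nΣxy − ΣxΣy = 325057.92 − 321288.22 = 3769.7
nΣx² − (Σx)² = 298721.84 − 294740.41 = 3981.43; nΣy² − (Σy)² = 354028.48 − 350227.24 = 3801.24
r = 3769.7 / √(3981.43 × 3801.24) = 3769.7 / 3890.2919 ≈ 0.969

0.969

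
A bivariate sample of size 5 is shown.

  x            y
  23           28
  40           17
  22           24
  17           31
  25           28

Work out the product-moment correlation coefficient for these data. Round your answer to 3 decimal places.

-0.917

n = 5, Σx = 127, Σy = 128, Σx² = 3527, Σy² = 3394, Σxy = 3079
nΣxy − ΣxΣy = 15395 − 16256 = -861
nΣx² − (Σx)² = 17635 − 16129 = 1506; nΣy² − (Σy)² = 16970 − 16384 = 586
r = -861 / √(1506 × 586) = -861 / 939.4232 ≈ -0.917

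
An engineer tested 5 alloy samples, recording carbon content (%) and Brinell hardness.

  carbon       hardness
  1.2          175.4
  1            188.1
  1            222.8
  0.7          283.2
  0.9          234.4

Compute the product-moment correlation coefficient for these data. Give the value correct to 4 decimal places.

n = 5, Σx = 4.8, Σy = 1103.9, Σx² = 4.74, Σy² = 250932.21, Σxy = 1030.58
nΣxy − ΣxΣy = 5152.9 − 5298.72 = -145.82
nΣx² − (Σx)² = 23.7 − 23.04 = 0.66; nΣy² − (Σy)² = 1254661.05 − 1218595.21 = 36065.84
r = -145.82 / √(0.66 × 36065.84) = -145.82 / 154.2837 ≈ -0.9451

-0.9451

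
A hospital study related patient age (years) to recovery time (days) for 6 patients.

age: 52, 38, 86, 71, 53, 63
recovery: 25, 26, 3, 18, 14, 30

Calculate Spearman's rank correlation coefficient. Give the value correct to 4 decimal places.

-0.5429

Rank age: 2, 1, 6, 5, 3, 4
Rank recovery: 4, 5, 1, 3, 2, 6
d = rank(age) − rank(recovery): -2, -4, 5, 2, 1, -2; Σd² = 54
ρ = 1 − 6Σd² / [n(n²−1)] = 1 − 6×54 / (6×35) = 1 − 324/210 ≈ -0.5429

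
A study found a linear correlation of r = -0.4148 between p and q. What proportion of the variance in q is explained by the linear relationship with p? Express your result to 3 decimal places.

0.172

r² = (-0.4148)² = 0.172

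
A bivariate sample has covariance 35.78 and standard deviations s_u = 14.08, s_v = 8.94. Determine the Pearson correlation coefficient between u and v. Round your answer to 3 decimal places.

r = Cov(u,v) / (s_u · s_v) = 35.78 / (14.08 × 8.94)
  = 35.78 / 125.8752 ≈ 0.284

0.284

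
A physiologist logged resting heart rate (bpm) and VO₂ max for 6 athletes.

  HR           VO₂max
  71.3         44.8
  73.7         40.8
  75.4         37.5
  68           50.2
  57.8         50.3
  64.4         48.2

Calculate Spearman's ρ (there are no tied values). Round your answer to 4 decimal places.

Rank HR: 4, 5, 6, 3, 1, 2
Rank VO₂max: 3, 2, 1, 5, 6, 4
d = rank(HR) − rank(VO₂max): 1, 3, 5, -2, -5, -2; Σd² = 68
ρ = 1 − 6Σd² / [n(n²−1)] = 1 − 6×68 / (6×35) = 1 − 408/210 ≈ -0.9429

-0.9429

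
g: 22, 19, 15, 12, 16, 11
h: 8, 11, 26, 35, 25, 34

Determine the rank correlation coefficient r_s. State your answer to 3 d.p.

-0.943

Rank g: 6, 5, 3, 2, 4, 1
Rank h: 1, 2, 4, 6, 3, 5
d = rank(g) − rank(h): 5, 3, -1, -4, 1, -4; Σd² = 68
ρ = 1 − 6Σd² / [n(n²−1)] = 1 − 6×68 / (6×35) = 1 − 408/210 ≈ -0.943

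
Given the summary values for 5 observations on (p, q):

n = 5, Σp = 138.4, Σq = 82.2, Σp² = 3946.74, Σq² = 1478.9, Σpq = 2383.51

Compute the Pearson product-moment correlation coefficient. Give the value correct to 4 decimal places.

r = (nΣpq − ΣpΣq) / √[(nΣp² − (Σp)²)(nΣq² − (Σq)²)]
Numerator: 5×2383.51 − 138.4×82.2 = 541.07
Denominator: √[(19733.7 − 19154.56)(7394.5 − 6756.84)] = √[579.14 × 637.66] = 607.6960
r = 541.07 / 607.6960 ≈ 0.8904

0.8904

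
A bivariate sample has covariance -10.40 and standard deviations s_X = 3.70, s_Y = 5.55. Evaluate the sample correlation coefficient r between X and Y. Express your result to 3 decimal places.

-0.506

r = Cov(X,Y) / (s_X · s_Y) = -10.40 / (3.70 × 5.55)
  = -10.40 / 20.5350 ≈ -0.506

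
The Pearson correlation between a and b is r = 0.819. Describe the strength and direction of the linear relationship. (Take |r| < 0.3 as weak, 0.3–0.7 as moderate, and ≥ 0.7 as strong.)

strong positive

r = 0.819 > 0 so the relationship is positive.
|r| = 0.819, which falls in the strong range.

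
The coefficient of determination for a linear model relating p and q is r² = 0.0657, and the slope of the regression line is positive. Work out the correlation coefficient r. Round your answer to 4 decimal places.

0.2563

|r| = √0.0657 = 0.2563
The association is positive, so r = 0.2563.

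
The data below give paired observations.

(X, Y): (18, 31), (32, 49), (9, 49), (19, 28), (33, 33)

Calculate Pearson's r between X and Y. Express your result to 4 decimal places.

n = 5, ΣX = 111, ΣY = 190, ΣX² = 2879, ΣY² = 7636, ΣXY = 4188
nΣXY − ΣXΣY = 20940 − 21090 = -150
nΣX² − (ΣX)² = 14395 − 12321 = 2074; nΣY² − (ΣY)² = 38180 − 36100 = 2080
r = -150 / √(2074 × 2080) = -150 / 2076.9978 ≈ -0.0722

-0.0722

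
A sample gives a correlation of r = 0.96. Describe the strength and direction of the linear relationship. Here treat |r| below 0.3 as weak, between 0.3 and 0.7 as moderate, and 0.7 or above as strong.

r = 0.96 > 0 so the relationship is positive.
|r| = 0.96, which falls in the strong range.

strong positive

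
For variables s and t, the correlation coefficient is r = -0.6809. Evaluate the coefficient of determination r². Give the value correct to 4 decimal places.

0.4636

r² = (-0.6809)² = 0.4636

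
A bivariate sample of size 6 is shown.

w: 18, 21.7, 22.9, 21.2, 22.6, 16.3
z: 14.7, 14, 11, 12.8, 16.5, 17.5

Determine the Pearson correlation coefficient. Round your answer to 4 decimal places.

n = 6, Σw = 122.7, Σz = 86.5, Σw² = 2545.19, Σz² = 1275.43, Σwz = 1749.81
nΣwz − ΣwΣz = 10498.86 − 10613.55 = -114.69
nΣw² − (Σw)² = 15271.14 − 15055.29 = 215.85; nΣz² − (Σz)² = 7652.58 − 7482.25 = 170.33
r = -114.69 / √(215.85 × 170.33) = -114.69 / 191.7439 ≈ -0.5981

-0.5981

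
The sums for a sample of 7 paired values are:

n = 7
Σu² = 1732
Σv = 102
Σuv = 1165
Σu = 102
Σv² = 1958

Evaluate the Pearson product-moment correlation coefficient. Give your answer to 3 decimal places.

-0.944

r = (nΣuv − ΣuΣv) / √[(nΣu² − (Σu)²)(nΣv² − (Σv)²)]
Numerator: 7×1165 − 102×102 = -2249
Denominator: √[(12124 − 10404)(13706 − 10404)] = √[1720 × 3302] = 2383.1576
r = -2249 / 2383.1576 ≈ -0.944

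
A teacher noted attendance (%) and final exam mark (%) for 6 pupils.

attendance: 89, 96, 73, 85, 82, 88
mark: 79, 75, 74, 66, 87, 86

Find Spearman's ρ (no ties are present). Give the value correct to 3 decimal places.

Rank attendance: 5, 6, 1, 3, 2, 4
Rank mark: 4, 3, 2, 1, 6, 5
d = rank(attendance) − rank(mark): 1, 3, -1, 2, -4, -1; Σd² = 32
ρ = 1 − 6Σd² / [n(n²−1)] = 1 − 6×32 / (6×35) = 1 − 192/210 ≈ 0.086

0.086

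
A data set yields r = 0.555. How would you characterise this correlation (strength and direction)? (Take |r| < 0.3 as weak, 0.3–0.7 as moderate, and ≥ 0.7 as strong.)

moderate positive

r = 0.555 > 0 so the relationship is positive.
|r| = 0.555, which falls in the moderate range.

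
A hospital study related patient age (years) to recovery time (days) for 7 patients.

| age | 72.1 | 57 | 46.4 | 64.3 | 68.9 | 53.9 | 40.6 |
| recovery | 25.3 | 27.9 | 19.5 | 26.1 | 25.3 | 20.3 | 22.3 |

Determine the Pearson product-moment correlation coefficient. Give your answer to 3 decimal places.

0.629

n = 7, Σx = 403.2, Σy = 166.7, Σx² = 24035.64, Σy² = 4029.43, Σxy = 9740.18
nΣxy − ΣxΣy = 68181.26 − 67213.44 = 967.82
nΣx² − (Σx)² = 168249.48 − 162570.24 = 5679.24; nΣy² − (Σy)² = 28206.01 − 27788.89 = 417.12
r = 967.82 / √(5679.24 × 417.12) = 967.82 / 1539.1311 ≈ 0.629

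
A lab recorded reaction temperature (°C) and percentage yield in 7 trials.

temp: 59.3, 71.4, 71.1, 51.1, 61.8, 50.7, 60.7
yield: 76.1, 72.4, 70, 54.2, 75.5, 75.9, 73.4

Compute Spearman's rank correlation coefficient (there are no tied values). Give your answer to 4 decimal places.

-0.3214

Rank temp: 3, 7, 6, 2, 5, 1, 4
Rank yield: 7, 3, 2, 1, 5, 6, 4
d = rank(temp) − rank(yield): -4, 4, 4, 1, 0, -5, 0; Σd² = 74
ρ = 1 − 6Σd² / [n(n²−1)] = 1 − 6×74 / (7×48) = 1 − 444/336 ≈ -0.3214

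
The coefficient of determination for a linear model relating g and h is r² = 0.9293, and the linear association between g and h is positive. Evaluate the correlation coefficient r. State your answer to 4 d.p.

|r| = √0.9293 = 0.9640
The association is positive, so r = 0.9640.

0.9640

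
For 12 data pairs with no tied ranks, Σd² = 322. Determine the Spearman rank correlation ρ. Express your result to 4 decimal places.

ρ = 1 − 6Σd² / [n(n²−1)] = 1 − 6×322 / (12×143)
  = 1 − 1932/1716 = 1 − 1.12587 ≈ -0.1259

-0.1259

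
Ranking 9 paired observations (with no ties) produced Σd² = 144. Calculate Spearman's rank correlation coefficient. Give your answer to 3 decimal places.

ρ = 1 − 6Σd² / [n(n²−1)] = 1 − 6×144 / (9×80)
  = 1 − 864/720 = 1 − 1.2000 ≈ -0.200

-0.200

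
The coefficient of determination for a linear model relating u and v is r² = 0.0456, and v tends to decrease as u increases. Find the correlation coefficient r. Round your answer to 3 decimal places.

|r| = √0.0456 = 0.214
The association is negative, so r = −0.214.

-0.214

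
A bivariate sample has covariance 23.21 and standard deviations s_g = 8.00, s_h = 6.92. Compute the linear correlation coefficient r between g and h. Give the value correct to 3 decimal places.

0.419

r = Cov(g,h) / (s_g · s_h) = 23.21 / (8.00 × 6.92)
  = 23.21 / 55.3600 ≈ 0.419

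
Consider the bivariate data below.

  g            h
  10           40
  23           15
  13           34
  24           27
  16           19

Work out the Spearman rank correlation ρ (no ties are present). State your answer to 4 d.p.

Rank g: 1, 4, 2, 5, 3
Rank h: 5, 1, 4, 3, 2
d = rank(g) − rank(h): -4, 3, -2, 2, 1; Σd² = 34
ρ = 1 − 6Σd² / [n(n²−1)] = 1 − 6×34 / (5×24) = 1 − 204/120 ≈ -0.7000

-0.7000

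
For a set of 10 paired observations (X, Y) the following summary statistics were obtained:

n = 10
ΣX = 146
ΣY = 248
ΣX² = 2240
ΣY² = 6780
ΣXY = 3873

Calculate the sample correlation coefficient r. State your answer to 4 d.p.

0.9654

r = (nΣXY − ΣXΣY) / √[(nΣX² − (ΣX)²)(nΣY² − (ΣY)²)]
Numerator: 10×3873 − 146×248 = 2522
Denominator: √[(22400 − 21316)(67800 − 61504)] = √[1084 × 6296] = 2612.4441
r = 2522 / 2612.4441 ≈ 0.9654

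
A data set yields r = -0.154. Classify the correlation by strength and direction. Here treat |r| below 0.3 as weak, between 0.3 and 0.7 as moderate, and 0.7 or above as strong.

r = -0.154 < 0 so the relationship is negative.
|r| = 0.154, which falls in the weak range.

weak negative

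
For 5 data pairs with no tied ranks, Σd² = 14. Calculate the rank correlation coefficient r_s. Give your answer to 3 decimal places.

0.300

ρ = 1 − 6Σd² / [n(n²−1)] = 1 − 6×14 / (5×24)
  = 1 − 84/120 = 1 − 0.7000 ≈ 0.300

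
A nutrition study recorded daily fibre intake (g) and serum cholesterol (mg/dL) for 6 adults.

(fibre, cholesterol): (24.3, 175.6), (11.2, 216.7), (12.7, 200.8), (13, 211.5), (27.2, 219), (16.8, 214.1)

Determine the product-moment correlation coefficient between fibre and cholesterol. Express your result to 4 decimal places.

-0.2814

n = 6, Σx = 105.2, Σy = 1237.7, Σx² = 2068.3, Σy² = 256646.95, Σxy = 21547.46
nΣxy − ΣxΣy = 129284.76 − 130206.04 = -921.28
nΣx² − (Σx)² = 12409.8 − 11067.04 = 1342.76; nΣy² − (Σy)² = 1539881.7 − 1531901.29 = 7980.41
r = -921.28 / √(1342.76 × 7980.41) = -921.28 / 3273.4959 ≈ -0.2814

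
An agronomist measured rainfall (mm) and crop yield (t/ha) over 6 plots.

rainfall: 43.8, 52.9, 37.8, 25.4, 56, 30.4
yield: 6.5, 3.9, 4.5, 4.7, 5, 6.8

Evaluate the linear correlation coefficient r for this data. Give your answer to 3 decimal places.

-0.309

n = 6, Σx = 246.3, Σy = 31.4, Σx² = 10851.01, Σy² = 171.04, Σxy = 1267.21
nΣxy − ΣxΣy = 7603.26 − 7733.82 = -130.56
nΣx² − (Σx)² = 65106.06 − 60663.69 = 4442.37; nΣy² − (Σy)² = 1026.24 − 985.96 = 40.28
r = -130.56 / √(4442.37 × 40.28) = -130.56 / 423.0114 ≈ -0.309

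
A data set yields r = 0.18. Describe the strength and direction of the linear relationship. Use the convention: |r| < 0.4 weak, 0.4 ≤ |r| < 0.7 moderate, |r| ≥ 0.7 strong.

weak positive

r = 0.18 > 0 so the relationship is positive.
|r| = 0.18, which falls in the weak range.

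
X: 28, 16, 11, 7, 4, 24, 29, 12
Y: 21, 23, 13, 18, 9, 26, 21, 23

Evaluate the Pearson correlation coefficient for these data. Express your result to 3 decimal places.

0.653

n = 8, ΣX = 131, ΣY = 154, ΣX² = 2787, ΣY² = 3190, ΣXY = 2770
nΣXY − ΣXΣY = 22160 − 20174 = 1986
nΣX² − (ΣX)² = 22296 − 17161 = 5135; nΣY² − (ΣY)² = 25520 − 23716 = 1804
r = 1986 / √(5135 × 1804) = 1986 / 3043.6064 ≈ 0.653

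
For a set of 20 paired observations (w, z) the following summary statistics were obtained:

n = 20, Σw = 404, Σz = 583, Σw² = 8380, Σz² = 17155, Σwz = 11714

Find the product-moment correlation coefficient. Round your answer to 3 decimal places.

r = (nΣwz − ΣwΣz) / √[(nΣw² − (Σw)²)(nΣz² − (Σz)²)]
Numerator: 20×11714 − 404×583 = -1252
Denominator: √[(167600 − 163216)(343100 − 339889)] = √[4384 × 3211] = 3751.9360
r = -1252 / 3751.9360 ≈ -0.334

-0.334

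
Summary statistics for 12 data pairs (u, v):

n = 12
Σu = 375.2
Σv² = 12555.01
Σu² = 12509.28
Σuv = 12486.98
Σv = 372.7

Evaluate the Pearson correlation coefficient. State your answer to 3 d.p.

r = (nΣuv − ΣuΣv) / √[(nΣu² − (Σu)²)(nΣv² − (Σv)²)]
Numerator: 12×12486.98 − 375.2×372.7 = 10006.72
Denominator: √[(150111.36 − 140775.04)(150660.12 − 138905.29)] = √[9336.32 × 11754.83] = 10476.0133
r = 10006.72 / 10476.0133 ≈ 0.955

0.955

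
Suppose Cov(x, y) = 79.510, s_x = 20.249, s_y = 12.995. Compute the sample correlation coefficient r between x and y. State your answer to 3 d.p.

r = Cov(x,y) / (s_x · s_y) = 79.510 / (20.249 × 12.995)
  = 79.510 / 263.1358 ≈ 0.302

0.302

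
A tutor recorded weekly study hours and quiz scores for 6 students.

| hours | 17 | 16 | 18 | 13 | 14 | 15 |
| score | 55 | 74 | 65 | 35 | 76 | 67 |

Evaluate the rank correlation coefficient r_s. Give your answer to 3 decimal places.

Rank hours: 5, 4, 6, 1, 2, 3
Rank score: 2, 5, 3, 1, 6, 4
d = rank(hours) − rank(score): 3, -1, 3, 0, -4, -1; Σd² = 36
ρ = 1 − 6Σd² / [n(n²−1)] = 1 − 6×36 / (6×35) = 1 − 216/210 ≈ -0.029

-0.029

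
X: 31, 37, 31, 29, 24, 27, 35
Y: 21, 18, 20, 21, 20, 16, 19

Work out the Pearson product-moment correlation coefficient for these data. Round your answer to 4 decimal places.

n = 7, ΣX = 214, ΣY = 135, ΣX² = 6662, ΣY² = 2623, ΣXY = 4123
nΣXY − ΣXΣY = 28861 − 28890 = -29
nΣX² − (ΣX)² = 46634 − 45796 = 838; nΣY² − (ΣY)² = 18361 − 18225 = 136
r = -29 / √(838 × 136) = -29 / 337.5915 ≈ -0.0859

-0.0859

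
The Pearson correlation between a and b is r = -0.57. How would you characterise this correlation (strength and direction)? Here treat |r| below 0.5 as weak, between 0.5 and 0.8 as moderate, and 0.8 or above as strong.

moderate negative

r = -0.57 < 0 so the relationship is negative.
|r| = 0.57, which falls in the moderate range.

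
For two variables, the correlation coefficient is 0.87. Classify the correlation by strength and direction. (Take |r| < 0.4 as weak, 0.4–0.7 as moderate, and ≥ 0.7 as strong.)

r = 0.87 > 0 so the relationship is positive.
|r| = 0.87, which falls in the strong range.

strong positive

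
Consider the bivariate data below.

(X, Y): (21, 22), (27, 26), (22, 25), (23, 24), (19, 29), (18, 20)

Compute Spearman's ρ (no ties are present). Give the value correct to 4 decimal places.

0.3714

Rank X: 3, 6, 4, 5, 2, 1
Rank Y: 2, 5, 4, 3, 6, 1
d = rank(X) − rank(Y): 1, 1, 0, 2, -4, 0; Σd² = 22
ρ = 1 − 6Σd² / [n(n²−1)] = 1 − 6×22 / (6×35) = 1 − 132/210 ≈ 0.3714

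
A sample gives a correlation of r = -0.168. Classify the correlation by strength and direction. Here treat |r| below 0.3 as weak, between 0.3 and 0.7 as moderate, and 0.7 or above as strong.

r = -0.168 < 0 so the relationship is negative.
|r| = 0.168, which falls in the weak range.

weak negative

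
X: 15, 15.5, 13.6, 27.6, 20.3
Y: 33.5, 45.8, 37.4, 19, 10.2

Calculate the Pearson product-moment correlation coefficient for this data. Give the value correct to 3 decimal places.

n = 5, ΣX = 92, ΣY = 145.9, ΣX² = 1824.06, ΣY² = 5083.69, ΣXY = 2452.5
nΣXY − ΣXΣY = 12262.5 − 13422.8 = -1160.3
nΣX² − (ΣX)² = 9120.3 − 8464 = 656.3; nΣY² − (ΣY)² = 25418.45 − 21286.81 = 4131.64
r = -1160.3 / √(656.3 × 4131.64) = -1160.3 / 1646.6922 ≈ -0.705

-0.705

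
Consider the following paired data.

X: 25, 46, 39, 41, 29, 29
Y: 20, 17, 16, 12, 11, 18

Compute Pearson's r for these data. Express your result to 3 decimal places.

n = 6, ΣX = 209, ΣY = 94, ΣX² = 7625, ΣY² = 1534, ΣXY = 3239
nΣXY − ΣXΣY = 19434 − 19646 = -212
nΣX² − (ΣX)² = 45750 − 43681 = 2069; nΣY² − (ΣY)² = 9204 − 8836 = 368
r = -212 / √(2069 × 368) = -212 / 872.5778 ≈ -0.243

-0.243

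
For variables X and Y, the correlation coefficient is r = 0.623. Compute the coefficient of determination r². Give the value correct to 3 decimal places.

0.388

r² = (0.623)² = 0.388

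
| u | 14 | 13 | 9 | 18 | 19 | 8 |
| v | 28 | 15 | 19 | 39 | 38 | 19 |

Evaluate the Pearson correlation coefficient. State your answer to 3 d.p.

0.862

n = 6, Σu = 81, Σv = 158, Σu² = 1195, Σv² = 4696, Σuv = 2334
nΣuv − ΣuΣv = 14004 − 12798 = 1206
nΣu² − (Σu)² = 7170 − 6561 = 609; nΣv² − (Σv)² = 28176 − 24964 = 3212
r = 1206 / √(609 × 3212) = 1206 / 1398.6093 ≈ 0.862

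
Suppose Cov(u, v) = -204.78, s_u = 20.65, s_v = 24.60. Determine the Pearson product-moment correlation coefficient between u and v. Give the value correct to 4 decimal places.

-0.4031

r = Cov(u,v) / (s_u · s_v) = -204.78 / (20.65 × 24.60)
  = -204.78 / 507.9900 ≈ -0.4031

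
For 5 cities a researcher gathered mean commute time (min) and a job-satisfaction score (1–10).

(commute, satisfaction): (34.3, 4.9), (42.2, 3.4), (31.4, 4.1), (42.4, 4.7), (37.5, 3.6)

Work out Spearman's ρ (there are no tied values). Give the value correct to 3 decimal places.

-0.200

Rank commute: 2, 4, 1, 5, 3
Rank satisfaction: 5, 1, 3, 4, 2
d = rank(commute) − rank(satisfaction): -3, 3, -2, 1, 1; Σd² = 24
ρ = 1 − 6Σd² / [n(n²−1)] = 1 − 6×24 / (5×24) = 1 − 144/120 ≈ -0.200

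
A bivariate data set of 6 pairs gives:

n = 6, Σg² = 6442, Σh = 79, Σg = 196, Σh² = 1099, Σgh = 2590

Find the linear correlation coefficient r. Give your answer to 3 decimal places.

r = (nΣgh − ΣgΣh) / √[(nΣg² − (Σg)²)(nΣh² − (Σh)²)]
Numerator: 6×2590 − 196×79 = 56
Denominator: √[(38652 − 38416)(6594 − 6241)] = √[236 × 353] = 288.6313
r = 56 / 288.6313 ≈ 0.194

0.194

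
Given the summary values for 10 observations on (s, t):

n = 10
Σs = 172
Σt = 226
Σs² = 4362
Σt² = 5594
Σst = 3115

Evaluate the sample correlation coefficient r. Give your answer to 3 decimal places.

-0.935

r = (nΣst − ΣsΣt) / √[(nΣs² − (Σs)²)(nΣt² − (Σt)²)]
Numerator: 10×3115 − 172×226 = -7722
Denominator: √[(43620 − 29584)(55940 − 51076)] = √[14036 × 4864] = 8262.6330
r = -7722 / 8262.6330 ≈ -0.935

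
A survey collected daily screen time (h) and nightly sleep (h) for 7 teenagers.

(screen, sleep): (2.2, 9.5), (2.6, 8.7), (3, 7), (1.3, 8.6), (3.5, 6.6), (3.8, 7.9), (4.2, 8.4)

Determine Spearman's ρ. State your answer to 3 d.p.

-0.571

Rank screen: 2, 3, 4, 1, 5, 6, 7
Rank sleep: 7, 6, 2, 5, 1, 3, 4
d = rank(screen) − rank(sleep): -5, -3, 2, -4, 4, 3, 3; Σd² = 88
ρ = 1 − 6Σd² / [n(n²−1)] = 1 − 6×88 / (7×48) = 1 − 528/336 ≈ -0.571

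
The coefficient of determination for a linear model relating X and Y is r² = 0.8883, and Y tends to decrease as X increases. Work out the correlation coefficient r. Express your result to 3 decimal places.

|r| = √0.8883 = 0.942
The association is negative, so r = −0.942.

-0.942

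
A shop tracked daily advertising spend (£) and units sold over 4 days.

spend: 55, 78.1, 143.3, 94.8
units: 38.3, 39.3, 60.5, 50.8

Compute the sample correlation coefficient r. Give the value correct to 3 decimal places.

0.959

n = 4, Σx = 371.2, Σy = 188.9, Σx² = 38646.54, Σy² = 9252.27, Σxy = 18661.32
nΣxy − ΣxΣy = 74645.28 − 70119.68 = 4525.6
nΣx² − (Σx)² = 154586.16 − 137789.44 = 16796.72; nΣy² − (Σy)² = 37009.08 − 35683.21 = 1325.87
r = 4525.6 / √(16796.72 × 1325.87) = 4525.6 / 4719.1384 ≈ 0.959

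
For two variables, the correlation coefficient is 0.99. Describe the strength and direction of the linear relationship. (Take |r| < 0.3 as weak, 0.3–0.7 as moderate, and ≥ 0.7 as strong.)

strong positive

r = 0.99 > 0 so the relationship is positive.
|r| = 0.99, which falls in the strong range.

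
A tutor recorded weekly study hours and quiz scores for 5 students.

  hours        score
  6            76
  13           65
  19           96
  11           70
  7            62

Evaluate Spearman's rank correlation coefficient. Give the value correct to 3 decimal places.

0.300

Rank hours: 1, 4, 5, 3, 2
Rank score: 4, 2, 5, 3, 1
d = rank(hours) − rank(score): -3, 2, 0, 0, 1; Σd² = 14
ρ = 1 − 6Σd² / [n(n²−1)] = 1 − 6×14 / (5×24) = 1 − 84/120 ≈ 0.300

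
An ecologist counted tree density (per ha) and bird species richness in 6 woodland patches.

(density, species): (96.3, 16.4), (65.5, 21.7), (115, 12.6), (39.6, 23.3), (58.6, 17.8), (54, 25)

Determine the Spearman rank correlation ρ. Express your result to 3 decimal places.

Rank density: 5, 4, 6, 1, 3, 2
Rank species: 2, 4, 1, 5, 3, 6
d = rank(density) − rank(species): 3, 0, 5, -4, 0, -4; Σd² = 66
ρ = 1 − 6Σd² / [n(n²−1)] = 1 − 6×66 / (6×35) = 1 − 396/210 ≈ -0.886

-0.886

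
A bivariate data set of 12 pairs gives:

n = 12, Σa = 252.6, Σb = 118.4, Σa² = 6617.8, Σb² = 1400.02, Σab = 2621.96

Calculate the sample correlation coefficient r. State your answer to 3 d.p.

0.236

r = (nΣab − ΣaΣb) / √[(nΣa² − (Σa)²)(nΣb² − (Σb)²)]
Numerator: 12×2621.96 − 252.6×118.4 = 1555.68
Denominator: √[(79413.6 − 63806.76)(16800.24 − 14018.56)] = √[15606.84 × 2781.68] = 6588.8720
r = 1555.68 / 6588.8720 ≈ 0.236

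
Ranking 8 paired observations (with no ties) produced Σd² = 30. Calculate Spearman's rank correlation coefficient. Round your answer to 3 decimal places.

0.643

ρ = 1 − 6Σd² / [n(n²−1)] = 1 − 6×30 / (8×63)
  = 1 − 180/504 = 1 − 0.3571 ≈ 0.643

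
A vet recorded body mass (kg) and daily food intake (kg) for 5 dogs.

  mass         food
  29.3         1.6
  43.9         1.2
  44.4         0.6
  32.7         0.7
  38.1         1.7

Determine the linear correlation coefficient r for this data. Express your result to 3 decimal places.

-0.348

n = 5, Σx = 188.4, Σy = 5.8, Σx² = 7277.96, Σy² = 7.74, Σxy = 213.86
nΣxy − ΣxΣy = 1069.3 − 1092.72 = -23.42
nΣx² − (Σx)² = 36389.8 − 35494.56 = 895.24; nΣy² − (Σy)² = 38.7 − 33.64 = 5.06
r = -23.42 / √(895.24 × 5.06) = -23.42 / 67.3046 ≈ -0.348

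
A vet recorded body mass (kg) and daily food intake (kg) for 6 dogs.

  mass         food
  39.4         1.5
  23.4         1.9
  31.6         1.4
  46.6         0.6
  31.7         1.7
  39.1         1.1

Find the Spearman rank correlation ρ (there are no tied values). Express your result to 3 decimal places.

-0.714

Rank mass: 5, 1, 2, 6, 3, 4
Rank food: 4, 6, 3, 1, 5, 2
d = rank(mass) − rank(food): 1, -5, -1, 5, -2, 2; Σd² = 60
ρ = 1 − 6Σd² / [n(n²−1)] = 1 − 6×60 / (6×35) = 1 − 360/210 ≈ -0.714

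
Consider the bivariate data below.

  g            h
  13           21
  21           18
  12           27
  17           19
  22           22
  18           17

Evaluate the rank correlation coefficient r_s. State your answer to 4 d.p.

-0.3714

Rank g: 2, 5, 1, 3, 6, 4
Rank h: 4, 2, 6, 3, 5, 1
d = rank(g) − rank(h): -2, 3, -5, 0, 1, 3; Σd² = 48
ρ = 1 − 6Σd² / [n(n²−1)] = 1 − 6×48 / (6×35) = 1 − 288/210 ≈ -0.3714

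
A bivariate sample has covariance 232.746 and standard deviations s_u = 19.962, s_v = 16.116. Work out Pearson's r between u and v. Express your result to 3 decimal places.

r = Cov(u,v) / (s_u · s_v) = 232.746 / (19.962 × 16.116)
  = 232.746 / 321.7076 ≈ 0.723

0.723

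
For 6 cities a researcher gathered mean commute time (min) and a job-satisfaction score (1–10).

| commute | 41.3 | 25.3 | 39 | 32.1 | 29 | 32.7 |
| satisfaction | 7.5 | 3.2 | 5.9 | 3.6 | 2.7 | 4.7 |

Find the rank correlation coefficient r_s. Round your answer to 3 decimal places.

0.943

Rank commute: 6, 1, 5, 3, 2, 4
Rank satisfaction: 6, 2, 5, 3, 1, 4
d = rank(commute) − rank(satisfaction): 0, -1, 0, 0, 1, 0; Σd² = 2
ρ = 1 − 6Σd² / [n(n²−1)] = 1 − 6×2 / (6×35) = 1 − 12/210 ≈ 0.943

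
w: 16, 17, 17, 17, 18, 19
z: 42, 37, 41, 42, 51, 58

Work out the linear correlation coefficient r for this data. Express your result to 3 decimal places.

n = 6, Σw = 104, Σz = 271, Σw² = 1808, Σz² = 12543, Σwz = 4732
nΣwz − ΣwΣz = 28392 − 28184 = 208
nΣw² − (Σw)² = 10848 − 10816 = 32; nΣz² − (Σz)² = 75258 − 73441 = 1817
r = 208 / √(32 × 1817) = 208 / 241.1307 ≈ 0.863

0.863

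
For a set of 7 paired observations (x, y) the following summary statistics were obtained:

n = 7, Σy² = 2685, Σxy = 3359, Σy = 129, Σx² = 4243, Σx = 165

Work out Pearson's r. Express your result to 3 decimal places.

r = (nΣxy − ΣxΣy) / √[(nΣx² − (Σx)²)(nΣy² − (Σy)²)]
Numerator: 7×3359 − 165×129 = 2228
Denominator: √[(29701 − 27225)(18795 − 16641)] = √[2476 × 2154] = 2309.3947
r = 2228 / 2309.3947 ≈ 0.965

0.965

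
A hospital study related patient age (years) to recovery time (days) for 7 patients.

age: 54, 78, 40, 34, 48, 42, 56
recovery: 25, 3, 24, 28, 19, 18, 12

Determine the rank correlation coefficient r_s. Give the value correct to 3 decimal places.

-0.750

Rank age: 5, 7, 2, 1, 4, 3, 6
Rank recovery: 6, 1, 5, 7, 4, 3, 2
d = rank(age) − rank(recovery): -1, 6, -3, -6, 0, 0, 4; Σd² = 98
ρ = 1 − 6Σd² / [n(n²−1)] = 1 − 6×98 / (7×48) = 1 − 588/336 ≈ -0.750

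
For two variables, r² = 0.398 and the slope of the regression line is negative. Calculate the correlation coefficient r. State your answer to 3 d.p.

|r| = √0.398 = 0.631
The association is negative, so r = −0.631.

-0.631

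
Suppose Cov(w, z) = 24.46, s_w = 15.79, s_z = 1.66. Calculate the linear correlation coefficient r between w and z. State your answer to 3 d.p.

0.933

r = Cov(w,z) / (s_w · s_z) = 24.46 / (15.79 × 1.66)
  = 24.46 / 26.2114 ≈ 0.933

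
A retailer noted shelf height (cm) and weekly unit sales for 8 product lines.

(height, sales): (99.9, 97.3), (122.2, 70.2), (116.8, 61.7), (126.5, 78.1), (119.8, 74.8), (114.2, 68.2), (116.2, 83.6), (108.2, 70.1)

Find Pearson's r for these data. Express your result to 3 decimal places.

-0.488

n = 8, Σx = 923.8, Σy = 604, Σx² = 107160.7, Σy² = 46451.08, Σxy = 69433.54
nΣxy − ΣxΣy = 555468.32 − 557975.2 = -2506.88
nΣx² − (Σx)² = 857285.6 − 853406.44 = 3879.16; nΣy² − (Σy)² = 371608.64 − 364816 = 6792.64
r = -2506.88 / √(3879.16 × 6792.64) = -2506.88 / 5133.1995 ≈ -0.488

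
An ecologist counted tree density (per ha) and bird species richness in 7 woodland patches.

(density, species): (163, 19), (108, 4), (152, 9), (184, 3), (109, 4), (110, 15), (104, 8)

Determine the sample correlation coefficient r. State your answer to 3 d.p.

n = 7, Σx = 930, Σy = 62, Σx² = 129990, Σy² = 772, Σxy = 8367
nΣxy − ΣxΣy = 58569 − 57660 = 909
nΣx² − (Σx)² = 909930 − 864900 = 45030; nΣy² − (Σy)² = 5404 − 3844 = 1560
r = 909 / √(45030 × 1560) = 909 / 8381.3364 ≈ 0.108

0.108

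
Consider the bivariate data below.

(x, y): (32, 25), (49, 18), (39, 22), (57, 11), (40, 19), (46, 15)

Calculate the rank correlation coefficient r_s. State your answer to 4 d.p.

Rank x: 1, 5, 2, 6, 3, 4
Rank y: 6, 3, 5, 1, 4, 2
d = rank(x) − rank(y): -5, 2, -3, 5, -1, 2; Σd² = 68
ρ = 1 − 6Σd² / [n(n²−1)] = 1 − 6×68 / (6×35) = 1 − 408/210 ≈ -0.9429

-0.9429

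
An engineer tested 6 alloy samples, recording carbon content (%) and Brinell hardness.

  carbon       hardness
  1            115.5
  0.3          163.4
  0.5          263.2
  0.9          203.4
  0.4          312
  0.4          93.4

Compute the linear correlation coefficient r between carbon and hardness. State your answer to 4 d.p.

n = 6, Σx = 3.5, Σy = 1150.9, Σx² = 2.47, Σy² = 256753.17, Σxy = 641.34
nΣxy − ΣxΣy = 3848.04 − 4028.15 = -180.11
nΣx² − (Σx)² = 14.82 − 12.25 = 2.57; nΣy² − (Σy)² = 1540519.02 − 1324570.81 = 215948.21
r = -180.11 / √(2.57 × 215948.21) = -180.11 / 744.9744 ≈ -0.2418

-0.2418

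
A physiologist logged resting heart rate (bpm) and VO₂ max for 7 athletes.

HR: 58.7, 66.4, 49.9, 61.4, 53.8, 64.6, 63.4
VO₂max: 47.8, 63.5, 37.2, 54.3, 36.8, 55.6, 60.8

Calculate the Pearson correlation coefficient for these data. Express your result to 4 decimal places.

0.9590

n = 7, Σx = 418.2, Σy = 356, Σx² = 25201.78, Σy² = 18791.66, Σxy = 21638.88
nΣxy − ΣxΣy = 151472.16 − 148879.2 = 2592.96
nΣx² − (Σx)² = 176412.46 − 174891.24 = 1521.22; nΣy² − (Σy)² = 131541.62 − 126736 = 4805.62
r = 2592.96 / √(1521.22 × 4805.62) = 2592.96 / 2703.7761 ≈ 0.9590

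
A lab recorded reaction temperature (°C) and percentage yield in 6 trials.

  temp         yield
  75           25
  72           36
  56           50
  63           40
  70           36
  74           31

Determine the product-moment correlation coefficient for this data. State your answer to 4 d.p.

-0.9461

n = 6, Σx = 410, Σy = 218, Σx² = 28290, Σy² = 8278, Σxy = 14601
nΣxy − ΣxΣy = 87606 − 89380 = -1774
nΣx² − (Σx)² = 169740 − 168100 = 1640; nΣy² − (Σy)² = 49668 − 47524 = 2144
r = -1774 / √(1640 × 2144) = -1774 / 1875.1427 ≈ -0.9461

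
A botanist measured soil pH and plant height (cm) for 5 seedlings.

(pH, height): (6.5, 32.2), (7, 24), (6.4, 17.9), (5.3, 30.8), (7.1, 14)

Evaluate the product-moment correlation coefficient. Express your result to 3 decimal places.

n = 5, Σx = 32.3, Σy = 118.9, Σx² = 210.71, Σy² = 3077.89, Σxy = 754.5
nΣxy − ΣxΣy = 3772.5 − 3840.47 = -67.97
nΣx² − (Σx)² = 1053.55 − 1043.29 = 10.26; nΣy² − (Σy)² = 15389.45 − 14137.21 = 1252.24
r = -67.97 / √(10.26 × 1252.24) = -67.97 / 113.3489 ≈ -0.600

-0.600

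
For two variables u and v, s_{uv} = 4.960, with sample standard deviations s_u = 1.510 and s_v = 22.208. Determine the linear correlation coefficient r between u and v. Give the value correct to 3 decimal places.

r = Cov(u,v) / (s_u · s_v) = 4.960 / (1.510 × 22.208)
  = 4.960 / 33.5341 ≈ 0.148

0.148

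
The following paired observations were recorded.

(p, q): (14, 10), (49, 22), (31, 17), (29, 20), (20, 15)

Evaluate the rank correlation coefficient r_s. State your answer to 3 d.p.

Rank p: 1, 5, 4, 3, 2
Rank q: 1, 5, 3, 4, 2
d = rank(p) − rank(q): 0, 0, 1, -1, 0; Σd² = 2
ρ = 1 − 6Σd² / [n(n²−1)] = 1 − 6×2 / (5×24) = 1 − 12/120 ≈ 0.900

0.900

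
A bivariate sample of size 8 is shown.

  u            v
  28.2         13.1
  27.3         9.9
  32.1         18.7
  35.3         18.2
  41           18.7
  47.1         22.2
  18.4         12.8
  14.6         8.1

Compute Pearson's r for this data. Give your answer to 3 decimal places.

0.895

n = 8, Σu = 244, Σv = 121.7, Σu² = 8268.16, Σv² = 2022.53, Σuv = 4048.52
nΣuv − ΣuΣv = 32388.16 − 29694.8 = 2693.36
nΣu² − (Σu)² = 66145.28 − 59536 = 6609.28; nΣv² − (Σv)² = 16180.24 − 14810.89 = 1369.35
r = 2693.36 / √(6609.28 × 1369.35) = 2693.36 / 3008.3912 ≈ 0.895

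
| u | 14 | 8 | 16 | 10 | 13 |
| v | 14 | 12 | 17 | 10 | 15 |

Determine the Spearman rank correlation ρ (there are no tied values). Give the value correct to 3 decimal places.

Rank u: 4, 1, 5, 2, 3
Rank v: 3, 2, 5, 1, 4
d = rank(u) − rank(v): 1, -1, 0, 1, -1; Σd² = 4
ρ = 1 − 6Σd² / [n(n²−1)] = 1 − 6×4 / (5×24) = 1 − 24/120 ≈ 0.800

0.800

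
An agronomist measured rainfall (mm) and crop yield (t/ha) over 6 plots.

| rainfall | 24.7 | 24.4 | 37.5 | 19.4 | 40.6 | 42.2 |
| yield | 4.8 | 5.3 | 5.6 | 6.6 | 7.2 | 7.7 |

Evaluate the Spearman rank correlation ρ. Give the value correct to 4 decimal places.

0.6000

Rank rainfall: 3, 2, 4, 1, 5, 6
Rank yield: 1, 2, 3, 4, 5, 6
d = rank(rainfall) − rank(yield): 2, 0, 1, -3, 0, 0; Σd² = 14
ρ = 1 − 6Σd² / [n(n²−1)] = 1 − 6×14 / (6×35) = 1 − 84/210 ≈ 0.6000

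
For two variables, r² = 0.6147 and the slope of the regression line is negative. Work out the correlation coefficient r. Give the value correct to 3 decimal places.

-0.784

|r| = √0.6147 = 0.784
The association is negative, so r = −0.784.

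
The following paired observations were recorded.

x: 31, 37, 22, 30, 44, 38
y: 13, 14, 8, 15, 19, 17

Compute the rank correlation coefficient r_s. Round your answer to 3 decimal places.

0.829

Rank x: 3, 4, 1, 2, 6, 5
Rank y: 2, 3, 1, 4, 6, 5
d = rank(x) − rank(y): 1, 1, 0, -2, 0, 0; Σd² = 6
ρ = 1 − 6Σd² / [n(n²−1)] = 1 − 6×6 / (6×35) = 1 − 36/210 ≈ 0.829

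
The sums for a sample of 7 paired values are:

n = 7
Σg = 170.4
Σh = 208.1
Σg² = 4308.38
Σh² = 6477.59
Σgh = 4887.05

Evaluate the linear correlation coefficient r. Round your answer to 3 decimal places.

r = (nΣgh − ΣgΣh) / √[(nΣg² − (Σg)²)(nΣh² − (Σh)²)]
Numerator: 7×4887.05 − 170.4×208.1 = -1250.89
Denominator: √[(30158.66 − 29036.16)(45343.13 − 43305.61)] = √[1122.5 × 2037.52] = 1512.3215
r = -1250.89 / 1512.3215 ≈ -0.827

-0.827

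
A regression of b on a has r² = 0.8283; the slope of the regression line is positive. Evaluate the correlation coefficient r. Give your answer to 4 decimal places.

|r| = √0.8283 = 0.9101
The association is positive, so r = 0.9101.

0.9101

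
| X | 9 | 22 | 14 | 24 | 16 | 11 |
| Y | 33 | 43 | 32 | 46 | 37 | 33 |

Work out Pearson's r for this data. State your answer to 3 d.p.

n = 6, ΣX = 96, ΣY = 224, ΣX² = 1714, ΣY² = 8536, ΣXY = 3750
nΣXY − ΣXΣY = 22500 − 21504 = 996
nΣX² − (ΣX)² = 10284 − 9216 = 1068; nΣY² − (ΣY)² = 51216 − 50176 = 1040
r = 996 / √(1068 × 1040) = 996 / 1053.9070 ≈ 0.945

0.945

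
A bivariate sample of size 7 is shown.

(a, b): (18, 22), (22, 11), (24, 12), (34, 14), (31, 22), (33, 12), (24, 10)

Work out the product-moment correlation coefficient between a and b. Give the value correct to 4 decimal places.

-0.0898

n = 7, Σa = 186, Σb = 103, Σa² = 5166, Σb² = 1673, Σab = 2720
nΣab − ΣaΣb = 19040 − 19158 = -118
nΣa² − (Σa)² = 36162 − 34596 = 1566; nΣb² − (Σb)² = 11711 − 10609 = 1102
r = -118 / √(1566 × 1102) = -118 / 1313.6712 ≈ -0.0898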